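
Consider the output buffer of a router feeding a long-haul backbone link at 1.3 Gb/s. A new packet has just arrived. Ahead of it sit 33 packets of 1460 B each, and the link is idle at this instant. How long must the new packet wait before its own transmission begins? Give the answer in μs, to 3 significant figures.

Each queued packet: L/R = 11680/1300000000 = 8.98462 μs.
33 queued → 296.492 μs.
Queuing delay = 296 μs.

296 μs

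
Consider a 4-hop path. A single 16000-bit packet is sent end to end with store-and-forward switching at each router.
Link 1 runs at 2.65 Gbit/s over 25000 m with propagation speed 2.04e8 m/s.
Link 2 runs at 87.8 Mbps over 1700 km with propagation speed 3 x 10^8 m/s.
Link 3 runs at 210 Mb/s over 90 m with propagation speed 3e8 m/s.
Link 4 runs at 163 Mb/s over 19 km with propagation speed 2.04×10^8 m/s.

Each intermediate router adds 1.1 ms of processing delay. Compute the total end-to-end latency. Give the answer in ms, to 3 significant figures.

9.55 ms

Transmission delays (L/R per hop): 0.00603774, 0.182232, 0.0761905, 0.0981595 ms; sum = 0.36262 ms.
Propagation delays (d/s per hop): 0.122549, 5.66667, 0.0003, 0.0931373 ms; sum = 5.88265 ms.
Processing at 3 router(s): 3 × 1.1 ms = 3.3 ms.
End-to-end = 9.55 ms.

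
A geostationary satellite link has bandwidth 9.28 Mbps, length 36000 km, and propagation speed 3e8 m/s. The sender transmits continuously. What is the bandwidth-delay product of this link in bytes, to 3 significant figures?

139000 bytes

Propagation delay = 36000000 / 300000000 = 0.12 s.
BDP = R × t_prop = 9280000 × 0.12 = 1113600 bits.
In bytes: 1113600/8 = 139000 bytes.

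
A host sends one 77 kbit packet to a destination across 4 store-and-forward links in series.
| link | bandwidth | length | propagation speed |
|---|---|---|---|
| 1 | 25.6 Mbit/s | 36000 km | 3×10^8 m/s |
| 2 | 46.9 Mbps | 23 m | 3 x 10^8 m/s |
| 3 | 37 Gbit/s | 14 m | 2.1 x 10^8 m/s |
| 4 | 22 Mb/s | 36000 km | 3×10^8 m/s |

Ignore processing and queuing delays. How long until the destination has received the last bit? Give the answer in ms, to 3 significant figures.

L = 77000 bits.
Transmission delays (L/R per hop): 3.00781, 1.64179, 0.00208108, 3.5 ms; sum = 8.15168 ms.
Propagation delays (d/s per hop): 120, 7.66667e-05, 6.66667e-05, 120 ms; sum = 240 ms.
End-to-end = 248 ms.

248 ms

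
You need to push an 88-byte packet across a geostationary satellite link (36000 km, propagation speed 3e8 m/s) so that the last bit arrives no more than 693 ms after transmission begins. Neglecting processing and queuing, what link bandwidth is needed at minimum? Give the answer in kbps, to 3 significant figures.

1.23 kbps

L = 704 bits.
Propagation delay = 36000000 / 300000000 = 120 ms.
Transmission budget = 693 − 120 = 573 ms.
R ≥ L / t_tx = 704 bits / 0.573 s = 1.23 kbps.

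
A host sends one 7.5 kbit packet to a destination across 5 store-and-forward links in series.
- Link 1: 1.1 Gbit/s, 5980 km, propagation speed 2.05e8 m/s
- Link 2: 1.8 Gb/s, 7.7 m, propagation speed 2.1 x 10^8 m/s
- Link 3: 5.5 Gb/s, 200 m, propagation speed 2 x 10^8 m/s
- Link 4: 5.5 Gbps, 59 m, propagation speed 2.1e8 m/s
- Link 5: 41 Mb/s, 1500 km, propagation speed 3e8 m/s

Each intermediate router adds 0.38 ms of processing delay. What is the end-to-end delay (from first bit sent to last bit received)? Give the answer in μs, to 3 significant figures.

35900 μs

L = 7500 bits.
Transmission delays (L/R per hop): 6.81818, 4.16667, 1.36364, 1.36364, 182.927 μs; sum = 196.639 μs.
Propagation delays (d/s per hop): 29170.7, 0.0366667, 1, 0.280952, 5000 μs; sum = 34172 μs.
Processing at 4 router(s): 4 × 0.38 ms = 1520 μs.
End-to-end = 35900 μs.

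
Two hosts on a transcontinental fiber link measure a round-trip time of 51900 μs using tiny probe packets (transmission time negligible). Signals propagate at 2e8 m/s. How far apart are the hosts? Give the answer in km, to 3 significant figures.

One-way propagation = RTT/2 = 25950 μs.
d = s × t = 200000000 × 0.02595 = 5190 km.

5190 km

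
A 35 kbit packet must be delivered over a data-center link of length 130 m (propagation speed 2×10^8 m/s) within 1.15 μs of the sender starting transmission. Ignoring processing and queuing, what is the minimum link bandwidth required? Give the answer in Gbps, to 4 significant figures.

70.00 Gbps

Propagation delay = 130 / 200000000 = 0.65 μs.
Transmission budget = 1.15 − 0.65 = 0.5 μs.
R ≥ L / t_tx = 35000 bits / 5e-07 s = 70.00 Gbps.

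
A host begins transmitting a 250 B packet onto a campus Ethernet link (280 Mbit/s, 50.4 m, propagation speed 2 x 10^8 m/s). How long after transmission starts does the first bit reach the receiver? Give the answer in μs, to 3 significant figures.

0.252 μs

First bit experiences only propagation delay: d/s = 50.4/200000000 = 0.252 μs.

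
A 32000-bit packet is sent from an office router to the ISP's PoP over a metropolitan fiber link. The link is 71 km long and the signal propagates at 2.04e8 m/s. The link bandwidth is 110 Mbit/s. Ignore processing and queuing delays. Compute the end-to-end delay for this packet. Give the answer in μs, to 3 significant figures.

Transmission delay = L/R = 32000 / 110000000 = 290.909 μs.
Propagation delay = d/s = 71000 m / 204000000 m/s = 348.039 μs.
Total = 639 μs.

639 μs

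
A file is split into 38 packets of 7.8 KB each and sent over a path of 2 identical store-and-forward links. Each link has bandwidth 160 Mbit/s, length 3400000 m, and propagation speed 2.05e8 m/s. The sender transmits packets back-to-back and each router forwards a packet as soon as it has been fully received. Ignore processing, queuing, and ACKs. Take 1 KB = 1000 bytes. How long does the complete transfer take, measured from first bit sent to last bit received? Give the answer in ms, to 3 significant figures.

48.4 ms

Per-hop transmission t_tx = L/R = 62400/160000000 = 0.39 ms.
Per-hop propagation t_prop = 3400000/2.05e+08 = 16.5854 ms.
Pipeline fill: first packet needs 2·t_tx to clear all hops; remaining 37 packets each add one t_tx.
Total = (2+38-1)·t_tx + 2·t_prop = 39·0.39 + 2·16.5854 = 48.4 ms.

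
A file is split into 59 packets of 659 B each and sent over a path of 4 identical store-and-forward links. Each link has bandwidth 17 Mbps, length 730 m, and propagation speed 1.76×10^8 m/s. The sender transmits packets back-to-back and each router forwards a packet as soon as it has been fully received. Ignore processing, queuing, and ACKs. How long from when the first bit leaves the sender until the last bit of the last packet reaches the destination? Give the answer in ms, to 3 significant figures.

19.2 ms

Per-hop transmission t_tx = L/R = 5272/17000000 = 0.310118 ms.
Per-hop propagation t_prop = 730/176000000 = 0.00414773 ms.
Pipeline fill: first packet needs 4·t_tx to clear all hops; remaining 58 packets each add one t_tx.
Total = (4+59-1)·t_tx + 4·t_prop = 62·0.310118 + 4·0.00414773 = 19.2 ms.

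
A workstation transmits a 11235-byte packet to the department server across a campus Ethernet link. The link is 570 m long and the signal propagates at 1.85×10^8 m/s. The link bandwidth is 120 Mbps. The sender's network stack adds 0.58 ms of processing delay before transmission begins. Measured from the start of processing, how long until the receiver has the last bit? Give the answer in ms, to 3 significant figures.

1.33 ms

L = 11235 × 8 = 89880 bits.
Transmission delay = L/R = 89880 / 120000000 = 0.749 ms.
Propagation delay = d/s = 570 m / 185000000 m/s = 0.00308108 ms.
Plus processing delay 0.58 ms = 0.58 ms.
Total = 1.33 ms.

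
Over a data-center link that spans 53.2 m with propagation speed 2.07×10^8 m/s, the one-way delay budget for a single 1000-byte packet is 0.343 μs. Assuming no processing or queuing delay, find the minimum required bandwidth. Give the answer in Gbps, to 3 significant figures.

L = 8000 bits.
Propagation delay = 53.2 / 2.07e+08 = 0.257005 μs.
Transmission budget = 0.343 − 0.257005 = 0.0859952 μs.
R ≥ L / t_tx = 8000 bits / 8.59952e-08 s = 93.0 Gbps.

93.0 Gbps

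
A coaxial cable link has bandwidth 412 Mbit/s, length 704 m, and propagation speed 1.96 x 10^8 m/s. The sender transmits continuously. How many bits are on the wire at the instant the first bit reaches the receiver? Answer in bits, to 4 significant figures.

1480 bits

Propagation delay = 704 / 196000000 = 3.59184e-06 s.
BDP = R × t_prop = 412000000 × 3.59184e-06 = 1479.84 bits.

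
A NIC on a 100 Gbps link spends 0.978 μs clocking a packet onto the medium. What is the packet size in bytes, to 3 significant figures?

L = R × t_tx = 100000000000 b/s × 9.78e-07 s = 97800 bits.
In bytes: 97800 / 8 = 12200 bytes.

12200 bytes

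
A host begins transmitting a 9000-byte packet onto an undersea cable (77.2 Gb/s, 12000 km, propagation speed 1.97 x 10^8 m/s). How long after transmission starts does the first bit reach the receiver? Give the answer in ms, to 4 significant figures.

First bit experiences only propagation delay: d/s = 12000000/197000000 = 60.91 ms.

60.91 ms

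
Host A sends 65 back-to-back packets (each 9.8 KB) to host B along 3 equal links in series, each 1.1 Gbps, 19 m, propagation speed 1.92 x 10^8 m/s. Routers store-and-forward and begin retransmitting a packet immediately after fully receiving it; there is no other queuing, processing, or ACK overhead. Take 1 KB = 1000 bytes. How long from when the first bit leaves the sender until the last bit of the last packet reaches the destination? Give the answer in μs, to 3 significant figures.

Per-hop transmission t_tx = L/R = 78400/1100000000 = 71.2727 μs.
Per-hop propagation t_prop = 19/192000000 = 0.0989583 μs.
Pipeline fill: first packet needs 3·t_tx to clear all hops; remaining 64 packets each add one t_tx.
Total = (3+65-1)·t_tx + 3·t_prop = 67·71.2727 + 3·0.0989583 = 4780 μs.

4780 μs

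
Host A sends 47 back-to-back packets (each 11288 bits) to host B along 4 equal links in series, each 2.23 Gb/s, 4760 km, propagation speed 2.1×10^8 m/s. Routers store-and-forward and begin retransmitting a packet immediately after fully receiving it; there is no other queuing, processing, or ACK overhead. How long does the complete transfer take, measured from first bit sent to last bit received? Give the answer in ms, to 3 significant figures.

90.9 ms

Per-hop transmission t_tx = L/R = 11288/2230000000 = 0.00506188 ms.
Per-hop propagation t_prop = 4760000/210000000 = 22.6667 ms.
Pipeline fill: first packet needs 4·t_tx to clear all hops; remaining 46 packets each add one t_tx.
Total = (4+47-1)·t_tx + 4·t_prop = 50·0.00506188 + 4·22.6667 = 90.9 ms.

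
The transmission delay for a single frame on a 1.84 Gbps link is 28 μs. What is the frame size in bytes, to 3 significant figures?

6440 bytes

L = R × t_tx = 1840000000 b/s × 2.8e-05 s = 51520 bits.
In bytes: 51520 / 8 = 6440 bytes.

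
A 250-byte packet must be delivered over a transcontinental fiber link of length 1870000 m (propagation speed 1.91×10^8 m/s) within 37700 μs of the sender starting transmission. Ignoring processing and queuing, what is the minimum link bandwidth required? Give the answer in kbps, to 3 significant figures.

71.7 kbps

L = 2000 bits.
Propagation delay = 1870000 / 191000000 = 9790.58 μs.
Transmission budget = 37700 − 9790.58 = 27909.4 μs.
R ≥ L / t_tx = 2000 bits / 0.0279094 s = 71.7 kbps.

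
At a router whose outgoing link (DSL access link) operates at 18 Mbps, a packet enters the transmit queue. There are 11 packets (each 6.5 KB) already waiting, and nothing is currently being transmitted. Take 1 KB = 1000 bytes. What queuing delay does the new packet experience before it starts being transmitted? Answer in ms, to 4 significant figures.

31.78 ms

Each queued packet: L/R = 52000/18000000 = 2.88889 ms.
11 queued → 31.7778 ms.
Queuing delay = 31.78 ms.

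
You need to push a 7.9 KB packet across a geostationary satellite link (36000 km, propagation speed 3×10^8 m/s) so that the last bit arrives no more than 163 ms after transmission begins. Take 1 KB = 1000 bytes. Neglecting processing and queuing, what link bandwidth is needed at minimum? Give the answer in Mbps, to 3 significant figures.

1.47 Mbps

L = 63200 bits.
Propagation delay = 36000000 / 300000000 = 120 ms.
Transmission budget = 163 − 120 = 43 ms.
R ≥ L / t_tx = 63200 bits / 0.043 s = 1.47 Mbps.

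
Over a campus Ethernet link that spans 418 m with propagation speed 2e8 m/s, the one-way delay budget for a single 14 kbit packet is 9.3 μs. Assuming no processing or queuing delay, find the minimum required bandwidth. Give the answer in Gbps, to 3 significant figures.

Propagation delay = 418 / 200000000 = 2.09 μs.
Transmission budget = 9.3 − 2.09 = 7.21 μs.
R ≥ L / t_tx = 14000 bits / 7.21e-06 s = 1.94 Gbps.

1.94 Gbps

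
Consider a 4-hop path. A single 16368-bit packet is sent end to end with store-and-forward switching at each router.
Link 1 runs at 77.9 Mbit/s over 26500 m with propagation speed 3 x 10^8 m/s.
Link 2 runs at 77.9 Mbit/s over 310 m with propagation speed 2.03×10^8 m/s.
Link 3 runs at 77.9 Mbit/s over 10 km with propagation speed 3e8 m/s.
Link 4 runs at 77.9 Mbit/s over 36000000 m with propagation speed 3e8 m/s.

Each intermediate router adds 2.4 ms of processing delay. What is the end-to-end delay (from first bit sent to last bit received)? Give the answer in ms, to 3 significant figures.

Transmission delay per hop = L/R = 16368/77900000 = 0.210116 ms; 4 hops → 0.840462 ms.
Propagation delays (d/s per hop): 0.0883333, 0.00152709, 0.0333333, 120 ms; sum = 120.123 ms.
Processing at 3 router(s): 3 × 2.4 ms = 7.2 ms.
End-to-end = 128 ms.

128 ms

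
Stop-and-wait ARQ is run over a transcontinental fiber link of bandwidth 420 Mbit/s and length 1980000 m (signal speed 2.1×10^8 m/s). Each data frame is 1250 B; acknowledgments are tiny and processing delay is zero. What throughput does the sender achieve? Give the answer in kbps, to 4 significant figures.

t_tx = L/R = 10000/420000000 = 2.38095e-05 s.
t_prop = 1980000/210000000 = 0.00942857 s; RTT = 0.0188571 s.
Cycle = t_tx + RTT = 0.018881 s.
Throughput = L / cycle = 10000 / 0.018881 = 529.6 kbps.

529.6 kbps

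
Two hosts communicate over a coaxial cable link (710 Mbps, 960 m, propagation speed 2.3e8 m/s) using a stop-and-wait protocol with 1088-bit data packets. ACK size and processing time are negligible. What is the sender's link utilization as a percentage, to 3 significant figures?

t_tx = L/R = 1088/710000000 = 1.53239e-06 s.
t_prop = 960/2.3e+08 = 4.17391e-06 s; RTT = 8.34783e-06 s.
Cycle = t_tx + RTT = 9.88022e-06 s.
Utilization = t_tx / cycle = 1.53239e-06/9.88022e-06 = 15.5 %.

15.5 %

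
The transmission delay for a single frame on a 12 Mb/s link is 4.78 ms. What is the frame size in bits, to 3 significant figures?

57400 bits

L = R × t_tx = 12000000 b/s × 0.00478 s = 57360 bits.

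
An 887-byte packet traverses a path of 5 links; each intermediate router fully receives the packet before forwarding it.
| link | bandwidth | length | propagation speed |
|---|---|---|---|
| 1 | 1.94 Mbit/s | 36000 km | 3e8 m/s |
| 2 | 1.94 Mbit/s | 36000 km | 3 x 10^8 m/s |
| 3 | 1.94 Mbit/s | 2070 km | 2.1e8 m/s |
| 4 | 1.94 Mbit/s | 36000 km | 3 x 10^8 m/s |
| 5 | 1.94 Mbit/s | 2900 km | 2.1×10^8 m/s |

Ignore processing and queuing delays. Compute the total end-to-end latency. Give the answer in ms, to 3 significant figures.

L = 887 × 8 = 7096 bits.
Transmission delay per hop = L/R = 7096/1940000 = 3.65773 ms; 5 hops → 18.2887 ms.
Propagation delays (d/s per hop): 120, 120, 9.85714, 120, 13.8095 ms; sum = 383.667 ms.
End-to-end = 402 ms.

402 ms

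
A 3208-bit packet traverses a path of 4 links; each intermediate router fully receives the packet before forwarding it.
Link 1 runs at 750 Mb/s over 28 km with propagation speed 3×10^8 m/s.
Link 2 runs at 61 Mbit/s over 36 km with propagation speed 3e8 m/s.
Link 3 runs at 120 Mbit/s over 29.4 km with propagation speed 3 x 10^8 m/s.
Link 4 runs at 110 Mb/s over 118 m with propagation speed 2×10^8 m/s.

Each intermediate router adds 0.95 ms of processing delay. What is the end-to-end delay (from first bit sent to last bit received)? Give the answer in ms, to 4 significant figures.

3.275 ms

Transmission delays (L/R per hop): 0.00427733, 0.0525902, 0.0267333, 0.0291636 ms; sum = 0.112764 ms.
Propagation delays (d/s per hop): 0.0933333, 0.12, 0.098, 0.00059 ms; sum = 0.311923 ms.
Processing at 3 router(s): 3 × 0.95 ms = 2.85 ms.
End-to-end = 3.275 ms.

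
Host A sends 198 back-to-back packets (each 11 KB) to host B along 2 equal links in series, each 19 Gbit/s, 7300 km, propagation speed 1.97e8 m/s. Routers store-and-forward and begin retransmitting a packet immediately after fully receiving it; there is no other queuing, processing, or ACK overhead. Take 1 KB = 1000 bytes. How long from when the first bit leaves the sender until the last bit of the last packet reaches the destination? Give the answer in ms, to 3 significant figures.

75.0 ms

Per-hop transmission t_tx = L/R = 88000/19000000000 = 0.00463158 ms.
Per-hop propagation t_prop = 7300000/197000000 = 37.0558 ms.
Pipeline fill: first packet needs 2·t_tx to clear all hops; remaining 197 packets each add one t_tx.
Total = (2+198-1)·t_tx + 2·t_prop = 199·0.00463158 + 2·37.0558 = 75.0 ms.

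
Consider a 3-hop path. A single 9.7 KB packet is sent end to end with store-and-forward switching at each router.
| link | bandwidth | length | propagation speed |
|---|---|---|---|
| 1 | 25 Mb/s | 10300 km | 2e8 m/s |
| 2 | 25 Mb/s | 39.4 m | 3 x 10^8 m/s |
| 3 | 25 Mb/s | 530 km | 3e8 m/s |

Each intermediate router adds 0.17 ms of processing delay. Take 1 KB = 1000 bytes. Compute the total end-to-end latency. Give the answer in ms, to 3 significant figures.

62.9 ms

L = 77600 bits.
Transmission delay per hop = L/R = 77600/25000000 = 3.104 ms; 3 hops → 9.312 ms.
Propagation delays (d/s per hop): 51.5, 0.000131333, 1.76667 ms; sum = 53.2668 ms.
Processing at 2 router(s): 2 × 0.17 ms = 0.34 ms.
End-to-end = 62.9 ms.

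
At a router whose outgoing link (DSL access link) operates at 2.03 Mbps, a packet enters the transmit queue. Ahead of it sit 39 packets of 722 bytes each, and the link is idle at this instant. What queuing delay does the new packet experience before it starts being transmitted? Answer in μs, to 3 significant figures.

Each queued packet: L/R = 5776/2.03e+06 = 2845.32 μs.
39 queued → 110967 μs.
Queuing delay = 111000 μs.

111000 μs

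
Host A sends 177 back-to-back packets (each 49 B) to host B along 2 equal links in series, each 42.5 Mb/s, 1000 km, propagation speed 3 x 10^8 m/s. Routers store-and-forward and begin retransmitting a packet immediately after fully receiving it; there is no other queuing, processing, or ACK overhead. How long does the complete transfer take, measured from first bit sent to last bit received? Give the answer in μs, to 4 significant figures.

8308 μs

Per-hop transmission t_tx = L/R = 392/42500000 = 9.22353 μs.
Per-hop propagation t_prop = 1000000/300000000 = 3333.33 μs.
Pipeline fill: first packet needs 2·t_tx to clear all hops; remaining 176 packets each add one t_tx.
Total = (2+177-1)·t_tx + 2·t_prop = 178·9.22353 + 2·3333.33 = 8308 μs.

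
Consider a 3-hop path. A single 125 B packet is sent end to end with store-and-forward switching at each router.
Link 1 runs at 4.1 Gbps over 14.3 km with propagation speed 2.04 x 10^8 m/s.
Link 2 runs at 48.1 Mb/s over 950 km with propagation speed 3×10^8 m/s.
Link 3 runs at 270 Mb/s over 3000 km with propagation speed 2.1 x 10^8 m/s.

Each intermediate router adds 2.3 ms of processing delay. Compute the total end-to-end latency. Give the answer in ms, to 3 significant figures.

22.1 ms

L = 125 × 8 = 1000 bits.
Transmission delays (L/R per hop): 0.000243902, 0.02079, 0.0037037 ms; sum = 0.0247376 ms.
Propagation delays (d/s per hop): 0.070098, 3.16667, 14.2857 ms; sum = 17.5225 ms.
Processing at 2 router(s): 2 × 2.3 ms = 4.6 ms.
End-to-end = 22.1 ms.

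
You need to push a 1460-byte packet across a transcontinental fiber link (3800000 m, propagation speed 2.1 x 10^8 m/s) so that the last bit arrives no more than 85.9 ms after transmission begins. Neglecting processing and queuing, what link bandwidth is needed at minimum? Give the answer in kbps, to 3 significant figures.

L = 11680 bits.
Propagation delay = 3800000 / 210000000 = 18.0952 ms.
Transmission budget = 85.9 − 18.0952 = 67.8048 ms.
R ≥ L / t_tx = 11680 bits / 0.0678048 s = 172 kbps.

172 kbps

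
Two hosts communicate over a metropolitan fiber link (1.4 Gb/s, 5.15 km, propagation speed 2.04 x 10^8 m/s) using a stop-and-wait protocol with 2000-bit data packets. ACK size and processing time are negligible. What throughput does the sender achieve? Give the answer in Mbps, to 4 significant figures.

38.52 Mbps

t_tx = L/R = 2000/1400000000 = 1.42857e-06 s.
t_prop = 5150/204000000 = 2.52451e-05 s; RTT = 5.04902e-05 s.
Cycle = t_tx + RTT = 5.19188e-05 s.
Throughput = L / cycle = 2000 / 5.19188e-05 = 38.52 Mbps.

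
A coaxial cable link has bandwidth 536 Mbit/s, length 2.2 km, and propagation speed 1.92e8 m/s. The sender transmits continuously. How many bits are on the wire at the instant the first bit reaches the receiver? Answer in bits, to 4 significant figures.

Propagation delay = 2200 / 192000000 = 1.14583e-05 s.
BDP = R × t_prop = 536000000 × 1.14583e-05 = 6141.67 bits.

6142 bits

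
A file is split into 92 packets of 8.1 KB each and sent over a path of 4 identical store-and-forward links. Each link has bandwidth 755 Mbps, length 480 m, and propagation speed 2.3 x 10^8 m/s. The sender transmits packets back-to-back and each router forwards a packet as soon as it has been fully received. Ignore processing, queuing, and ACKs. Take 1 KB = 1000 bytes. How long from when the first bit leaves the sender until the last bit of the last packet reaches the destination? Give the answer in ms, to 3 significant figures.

Per-hop transmission t_tx = L/R = 64800/755000000 = 0.0858278 ms.
Per-hop propagation t_prop = 480/2.3e+08 = 0.00208696 ms.
Pipeline fill: first packet needs 4·t_tx to clear all hops; remaining 91 packets each add one t_tx.
Total = (4+92-1)·t_tx + 4·t_prop = 95·0.0858278 + 4·0.00208696 = 8.16 ms.

8.16 ms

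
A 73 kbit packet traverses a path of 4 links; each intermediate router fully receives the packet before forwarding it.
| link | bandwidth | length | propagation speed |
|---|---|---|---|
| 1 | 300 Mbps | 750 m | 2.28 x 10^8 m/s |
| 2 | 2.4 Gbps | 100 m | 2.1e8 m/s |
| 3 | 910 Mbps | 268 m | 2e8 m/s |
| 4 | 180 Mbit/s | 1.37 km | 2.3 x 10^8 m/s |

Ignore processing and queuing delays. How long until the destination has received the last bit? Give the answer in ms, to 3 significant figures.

0.771 ms

L = 73000 bits.
Transmission delays (L/R per hop): 0.243333, 0.0304167, 0.0802198, 0.405556 ms; sum = 0.759525 ms.
Propagation delays (d/s per hop): 0.00328947, 0.00047619, 0.00134, 0.00595652 ms; sum = 0.0110622 ms.
End-to-end = 0.771 ms.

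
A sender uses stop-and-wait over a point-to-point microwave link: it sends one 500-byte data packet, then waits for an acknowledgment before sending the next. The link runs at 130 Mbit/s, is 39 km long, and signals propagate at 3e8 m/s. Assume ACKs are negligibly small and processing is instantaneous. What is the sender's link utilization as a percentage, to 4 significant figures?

t_tx = L/R = 4000/130000000 = 3.07692e-05 s.
t_prop = 39000/300000000 = 0.00013 s; RTT = 0.00026 s.
Cycle = t_tx + RTT = 0.000290769 s.
Utilization = t_tx / cycle = 3.07692e-05/0.000290769 = 10.58 %.

10.58 %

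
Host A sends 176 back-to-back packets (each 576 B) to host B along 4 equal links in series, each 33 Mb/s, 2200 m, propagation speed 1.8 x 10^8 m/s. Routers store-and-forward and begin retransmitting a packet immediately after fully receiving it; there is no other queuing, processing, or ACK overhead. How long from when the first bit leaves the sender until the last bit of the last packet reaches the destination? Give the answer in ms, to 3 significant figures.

Per-hop transmission t_tx = L/R = 4608/33000000 = 0.139636 ms.
Per-hop propagation t_prop = 2200/180000000 = 0.0122222 ms.
Pipeline fill: first packet needs 4·t_tx to clear all hops; remaining 175 packets each add one t_tx.
Total = (4+176-1)·t_tx + 4·t_prop = 179·0.139636 + 4·0.0122222 = 25.0 ms.

25.0 ms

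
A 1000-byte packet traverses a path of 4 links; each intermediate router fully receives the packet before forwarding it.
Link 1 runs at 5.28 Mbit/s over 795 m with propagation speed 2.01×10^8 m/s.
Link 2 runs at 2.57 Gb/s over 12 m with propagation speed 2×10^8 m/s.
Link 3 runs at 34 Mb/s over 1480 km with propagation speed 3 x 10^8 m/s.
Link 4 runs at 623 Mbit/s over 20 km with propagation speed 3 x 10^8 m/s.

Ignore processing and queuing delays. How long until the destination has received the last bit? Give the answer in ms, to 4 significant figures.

L = 1000 × 8 = 8000 bits.
Transmission delays (L/R per hop): 1.51515, 0.00311284, 0.235294, 0.0128411 ms; sum = 1.7664 ms.
Propagation delays (d/s per hop): 0.00395522, 6e-05, 4.93333, 0.0666667 ms; sum = 5.00402 ms.
End-to-end = 6.770 ms.

6.770 ms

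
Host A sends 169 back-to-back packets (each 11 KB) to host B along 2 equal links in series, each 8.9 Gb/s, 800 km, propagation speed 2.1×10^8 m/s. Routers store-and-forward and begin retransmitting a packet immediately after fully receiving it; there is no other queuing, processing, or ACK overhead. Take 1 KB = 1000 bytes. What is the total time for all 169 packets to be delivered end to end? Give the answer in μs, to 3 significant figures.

9300 μs

Per-hop transmission t_tx = L/R = 88000/8900000000 = 9.88764 μs.
Per-hop propagation t_prop = 800000/210000000 = 3809.52 μs.
Pipeline fill: first packet needs 2·t_tx to clear all hops; remaining 168 packets each add one t_tx.
Total = (2+169-1)·t_tx + 2·t_prop = 170·9.88764 + 2·3809.52 = 9300 μs.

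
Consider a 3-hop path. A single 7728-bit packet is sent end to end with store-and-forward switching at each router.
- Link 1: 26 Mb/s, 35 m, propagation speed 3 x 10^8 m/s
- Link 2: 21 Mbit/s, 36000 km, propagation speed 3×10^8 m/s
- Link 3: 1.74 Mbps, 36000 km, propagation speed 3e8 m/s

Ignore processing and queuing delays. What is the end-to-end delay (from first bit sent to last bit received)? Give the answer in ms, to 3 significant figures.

245 ms

Transmission delays (L/R per hop): 0.297231, 0.368, 4.44138 ms; sum = 5.10661 ms.
Propagation delays (d/s per hop): 0.000116667, 120, 120 ms; sum = 240 ms.
End-to-end = 245 ms.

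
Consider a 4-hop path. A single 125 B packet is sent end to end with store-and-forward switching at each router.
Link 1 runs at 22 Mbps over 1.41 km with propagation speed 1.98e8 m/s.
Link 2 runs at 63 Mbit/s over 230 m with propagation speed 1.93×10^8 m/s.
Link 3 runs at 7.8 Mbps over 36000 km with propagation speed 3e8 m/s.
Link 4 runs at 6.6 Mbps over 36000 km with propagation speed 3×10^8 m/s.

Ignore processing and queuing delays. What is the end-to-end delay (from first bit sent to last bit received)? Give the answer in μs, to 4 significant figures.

L = 125 × 8 = 1000 bits.
Transmission delays (L/R per hop): 45.4545, 15.873, 128.205, 151.515 μs; sum = 341.048 μs.
Propagation delays (d/s per hop): 7.12121, 1.19171, 120000, 120000 μs; sum = 240008 μs.
End-to-end = 240300 μs.

240300 μs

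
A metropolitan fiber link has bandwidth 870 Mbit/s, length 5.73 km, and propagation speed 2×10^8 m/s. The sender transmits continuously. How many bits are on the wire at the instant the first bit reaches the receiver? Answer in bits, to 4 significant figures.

Propagation delay = 5730 / 200000000 = 2.865e-05 s.
BDP = R × t_prop = 870000000 × 2.865e-05 = 24925.5 bits.

24930 bits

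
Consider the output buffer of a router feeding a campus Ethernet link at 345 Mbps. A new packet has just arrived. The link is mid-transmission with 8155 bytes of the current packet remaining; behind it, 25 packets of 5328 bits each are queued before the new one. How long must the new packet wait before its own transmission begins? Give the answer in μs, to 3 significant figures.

Each queued packet: L/R = 5328/345000000 = 15.4435 μs.
25 queued → 386.087 μs.
Plus remaining 65240 bits of current packet: 189.101 μs.
Queuing delay = 575 μs.

575 μs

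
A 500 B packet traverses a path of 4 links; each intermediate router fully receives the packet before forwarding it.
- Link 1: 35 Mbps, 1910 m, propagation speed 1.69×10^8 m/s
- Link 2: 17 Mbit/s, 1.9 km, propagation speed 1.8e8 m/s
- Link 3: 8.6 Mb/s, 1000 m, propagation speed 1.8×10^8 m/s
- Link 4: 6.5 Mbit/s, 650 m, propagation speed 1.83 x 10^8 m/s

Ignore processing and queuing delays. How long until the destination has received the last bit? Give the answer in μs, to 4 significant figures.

L = 500 × 8 = 4000 bits.
Transmission delays (L/R per hop): 114.286, 235.294, 465.116, 615.385 μs; sum = 1430.08 μs.
Propagation delays (d/s per hop): 11.3018, 10.5556, 5.55556, 3.55191 μs; sum = 30.9648 μs.
End-to-end = 1461 μs.

1461 μs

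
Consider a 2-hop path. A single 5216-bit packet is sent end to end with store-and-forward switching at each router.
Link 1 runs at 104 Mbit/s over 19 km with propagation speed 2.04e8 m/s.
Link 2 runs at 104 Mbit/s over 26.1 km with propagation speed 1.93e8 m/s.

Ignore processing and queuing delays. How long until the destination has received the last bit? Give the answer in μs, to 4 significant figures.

328.7 μs

Transmission delay per hop = L/R = 5216/104000000 = 50.1538 μs; 2 hops → 100.308 μs.
Propagation delays (d/s per hop): 93.1373, 135.233 μs; sum = 228.37 μs.
End-to-end = 328.7 μs.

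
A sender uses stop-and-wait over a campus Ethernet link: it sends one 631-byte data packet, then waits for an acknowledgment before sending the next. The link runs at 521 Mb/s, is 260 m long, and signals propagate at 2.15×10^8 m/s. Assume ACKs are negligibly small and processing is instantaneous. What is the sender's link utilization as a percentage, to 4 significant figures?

80.02 %

t_tx = L/R = 5048/521000000 = 9.68906e-06 s.
t_prop = 260/215000000 = 1.2093e-06 s; RTT = 2.4186e-06 s.
Cycle = t_tx + RTT = 1.21077e-05 s.
Utilization = t_tx / cycle = 9.68906e-06/1.21077e-05 = 80.02 %.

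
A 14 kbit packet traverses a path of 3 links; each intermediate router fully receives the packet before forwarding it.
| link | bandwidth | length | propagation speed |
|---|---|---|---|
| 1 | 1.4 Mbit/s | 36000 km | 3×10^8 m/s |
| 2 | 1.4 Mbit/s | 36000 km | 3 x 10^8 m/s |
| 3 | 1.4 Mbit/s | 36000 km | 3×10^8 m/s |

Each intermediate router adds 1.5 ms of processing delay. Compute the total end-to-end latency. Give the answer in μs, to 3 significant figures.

L = 14000 bits.
Transmission delay per hop = L/R = 14000/1400000 = 10000 μs; 3 hops → 30000 μs.
Propagation delays (d/s per hop): 120000, 120000, 120000 μs; sum = 360000 μs.
Processing at 2 router(s): 2 × 1.5 ms = 3000 μs.
End-to-end = 393000 μs.

393000 μs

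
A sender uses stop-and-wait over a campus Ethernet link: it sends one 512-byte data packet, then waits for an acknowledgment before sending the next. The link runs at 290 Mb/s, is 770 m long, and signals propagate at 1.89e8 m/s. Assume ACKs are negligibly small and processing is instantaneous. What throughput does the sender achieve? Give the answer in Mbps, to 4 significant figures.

t_tx = L/R = 4096/290000000 = 1.41241e-05 s.
t_prop = 770/189000000 = 4.07407e-06 s; RTT = 8.14815e-06 s.
Cycle = t_tx + RTT = 2.22723e-05 s.
Throughput = L / cycle = 4096 / 2.22723e-05 = 183.9 Mbps.

183.9 Mbps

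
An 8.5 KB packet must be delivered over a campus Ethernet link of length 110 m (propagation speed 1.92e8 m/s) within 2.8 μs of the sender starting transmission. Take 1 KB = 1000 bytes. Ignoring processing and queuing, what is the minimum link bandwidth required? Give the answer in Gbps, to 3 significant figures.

30.5 Gbps

L = 68000 bits.
Propagation delay = 110 / 192000000 = 0.572917 μs.
Transmission budget = 2.8 − 0.572917 = 2.22708 μs.
R ≥ L / t_tx = 68000 bits / 2.22708e-06 s = 30.5 Gbps.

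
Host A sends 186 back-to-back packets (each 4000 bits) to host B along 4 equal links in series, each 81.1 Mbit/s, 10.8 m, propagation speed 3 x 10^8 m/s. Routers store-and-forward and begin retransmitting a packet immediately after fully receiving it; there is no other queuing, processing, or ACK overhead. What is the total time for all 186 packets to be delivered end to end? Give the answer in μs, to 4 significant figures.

Per-hop transmission t_tx = L/R = 4000/81100000 = 49.3218 μs.
Per-hop propagation t_prop = 10.8/300000000 = 0.036 μs.
Pipeline fill: first packet needs 4·t_tx to clear all hops; remaining 185 packets each add one t_tx.
Total = (4+186-1)·t_tx + 4·t_prop = 189·49.3218 + 4·0.036 = 9322 μs.

9322 μs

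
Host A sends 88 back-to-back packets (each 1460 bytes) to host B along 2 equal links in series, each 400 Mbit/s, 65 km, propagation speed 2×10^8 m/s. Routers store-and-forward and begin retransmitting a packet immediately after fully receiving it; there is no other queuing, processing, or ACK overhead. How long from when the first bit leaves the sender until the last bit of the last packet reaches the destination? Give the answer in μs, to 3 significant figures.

Per-hop transmission t_tx = L/R = 11680/400000000 = 29.2 μs.
Per-hop propagation t_prop = 65000/200000000 = 325 μs.
Pipeline fill: first packet needs 2·t_tx to clear all hops; remaining 87 packets each add one t_tx.
Total = (2+88-1)·t_tx + 2·t_prop = 89·29.2 + 2·325 = 3250 μs.

3250 μs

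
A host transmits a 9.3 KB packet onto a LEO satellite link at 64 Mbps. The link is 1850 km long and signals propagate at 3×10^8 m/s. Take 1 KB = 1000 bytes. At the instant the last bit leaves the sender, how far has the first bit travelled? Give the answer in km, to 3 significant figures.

349 km

t_tx = L/R = 74400/64000000 = 0.0011625 s.
Distance = s × t_tx = 300000000 × 0.0011625 = 349 km.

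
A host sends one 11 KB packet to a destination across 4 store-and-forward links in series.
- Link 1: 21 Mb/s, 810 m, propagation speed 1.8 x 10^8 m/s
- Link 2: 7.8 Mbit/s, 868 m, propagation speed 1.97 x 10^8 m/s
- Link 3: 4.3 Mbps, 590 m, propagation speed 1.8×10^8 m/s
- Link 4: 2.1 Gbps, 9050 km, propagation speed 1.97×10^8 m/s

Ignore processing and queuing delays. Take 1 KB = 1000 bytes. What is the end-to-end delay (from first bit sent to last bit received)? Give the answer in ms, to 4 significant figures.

81.93 ms

L = 88000 bits.
Transmission delays (L/R per hop): 4.19048, 11.2821, 20.4651, 0.0419048 ms; sum = 35.9795 ms.
Propagation delays (d/s per hop): 0.0045, 0.00440609, 0.00327778, 45.9391 ms; sum = 45.9513 ms.
End-to-end = 81.93 ms.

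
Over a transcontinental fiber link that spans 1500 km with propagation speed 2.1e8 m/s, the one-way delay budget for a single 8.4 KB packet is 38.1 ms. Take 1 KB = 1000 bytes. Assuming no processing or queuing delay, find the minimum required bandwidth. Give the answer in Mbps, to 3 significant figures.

2.17 Mbps

L = 67200 bits.
Propagation delay = 1500000 / 210000000 = 7.14286 ms.
Transmission budget = 38.1 − 7.14286 = 30.9571 ms.
R ≥ L / t_tx = 67200 bits / 0.0309571 s = 2.17 Mbps.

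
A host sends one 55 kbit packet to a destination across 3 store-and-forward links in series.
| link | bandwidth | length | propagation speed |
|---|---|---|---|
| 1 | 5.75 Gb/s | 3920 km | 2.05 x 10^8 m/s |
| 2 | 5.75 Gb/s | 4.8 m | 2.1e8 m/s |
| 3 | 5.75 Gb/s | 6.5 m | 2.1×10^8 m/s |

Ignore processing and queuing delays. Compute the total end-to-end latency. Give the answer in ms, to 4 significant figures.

L = 55000 bits.
Transmission delay per hop = L/R = 55000/5750000000 = 0.00956522 ms; 3 hops → 0.0286957 ms.
Propagation delays (d/s per hop): 19.122, 2.28571e-05, 3.09524e-05 ms; sum = 19.122 ms.
End-to-end = 19.15 ms.

19.15 ms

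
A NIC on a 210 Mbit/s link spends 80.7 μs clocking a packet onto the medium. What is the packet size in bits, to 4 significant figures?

L = R × t_tx = 210000000 b/s × 8.07e-05 s = 16947 bits.

16950 bits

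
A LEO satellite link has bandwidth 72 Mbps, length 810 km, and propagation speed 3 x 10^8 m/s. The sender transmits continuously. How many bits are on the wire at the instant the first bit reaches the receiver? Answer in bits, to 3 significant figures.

194000 bits

Propagation delay = 810000 / 300000000 = 0.0027 s.
BDP = R × t_prop = 72000000 × 0.0027 = 194400 bits.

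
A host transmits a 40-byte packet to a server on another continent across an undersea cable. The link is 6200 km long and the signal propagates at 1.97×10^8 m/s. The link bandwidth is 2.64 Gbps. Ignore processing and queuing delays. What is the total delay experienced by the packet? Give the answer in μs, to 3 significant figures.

L = 40 × 8 = 320 bits.
Transmission delay = L/R = 320 / 2640000000 = 0.121212 μs.
Propagation delay = d/s = 6200000 m / 197000000 m/s = 31472.1 μs.
Total = 31500 μs.

31500 μs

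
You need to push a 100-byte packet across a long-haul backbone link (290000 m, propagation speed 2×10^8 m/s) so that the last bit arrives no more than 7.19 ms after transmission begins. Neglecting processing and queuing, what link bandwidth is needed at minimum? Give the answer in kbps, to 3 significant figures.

L = 800 bits.
Propagation delay = 290000 / 200000000 = 1.45 ms.
Transmission budget = 7.19 − 1.45 = 5.74 ms.
R ≥ L / t_tx = 800 bits / 0.00574 s = 139 kbps.

139 kbps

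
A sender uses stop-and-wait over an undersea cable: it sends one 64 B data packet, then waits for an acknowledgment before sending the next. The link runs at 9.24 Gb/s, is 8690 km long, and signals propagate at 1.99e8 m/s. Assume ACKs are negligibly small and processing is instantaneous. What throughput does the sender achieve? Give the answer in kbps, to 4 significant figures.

t_tx = L/R = 512/9240000000 = 5.54113e-08 s.
t_prop = 8690000/199000000 = 0.0436683 s; RTT = 0.0873367 s.
Cycle = t_tx + RTT = 0.0873367 s.
Throughput = L / cycle = 512 / 0.0873367 = 5.862 kbps.

5.862 kbps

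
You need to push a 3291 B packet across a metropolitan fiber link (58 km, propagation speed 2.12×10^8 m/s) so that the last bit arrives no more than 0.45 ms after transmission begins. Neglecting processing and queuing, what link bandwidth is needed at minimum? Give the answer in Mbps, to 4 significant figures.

149.2 Mbps

L = 26328 bits.
Propagation delay = 58000 / 212000000 = 0.273585 ms.
Transmission budget = 0.45 − 0.273585 = 0.176415 ms.
R ≥ L / t_tx = 26328 bits / 0.000176415 s = 149.2 Mbps.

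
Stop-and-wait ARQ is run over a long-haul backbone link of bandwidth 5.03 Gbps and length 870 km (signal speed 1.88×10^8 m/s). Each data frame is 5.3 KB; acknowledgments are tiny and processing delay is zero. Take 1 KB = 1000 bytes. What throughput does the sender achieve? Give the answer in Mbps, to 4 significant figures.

t_tx = L/R = 42400/5030000000 = 8.42942e-06 s.
t_prop = 870000/188000000 = 0.00462766 s; RTT = 0.00925532 s.
Cycle = t_tx + RTT = 0.00926375 s.
Throughput = L / cycle = 42400 / 0.00926375 = 4.577 Mbps.

4.577 Mbps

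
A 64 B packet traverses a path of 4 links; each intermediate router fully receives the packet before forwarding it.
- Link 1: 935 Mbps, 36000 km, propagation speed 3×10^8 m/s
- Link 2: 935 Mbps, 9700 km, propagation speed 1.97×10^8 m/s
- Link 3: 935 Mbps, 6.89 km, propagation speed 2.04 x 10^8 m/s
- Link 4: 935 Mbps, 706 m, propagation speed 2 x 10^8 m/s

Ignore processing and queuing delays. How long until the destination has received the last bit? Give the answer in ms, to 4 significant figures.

169.3 ms

L = 64 × 8 = 512 bits.
Transmission delay per hop = L/R = 512/935000000 = 0.000547594 ms; 4 hops → 0.00219037 ms.
Propagation delays (d/s per hop): 120, 49.2386, 0.0337745, 0.00353 ms; sum = 169.276 ms.
End-to-end = 169.3 ms.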